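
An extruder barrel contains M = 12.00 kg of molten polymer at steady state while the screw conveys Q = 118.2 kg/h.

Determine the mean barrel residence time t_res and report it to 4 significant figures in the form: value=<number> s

value=365.5 s

Q_s = Q / 3600 = 118.2 / 3600 = 0.0328333 kg/s
t_res = M / Q_s = 12.00 / 0.0328333 = 365.482 s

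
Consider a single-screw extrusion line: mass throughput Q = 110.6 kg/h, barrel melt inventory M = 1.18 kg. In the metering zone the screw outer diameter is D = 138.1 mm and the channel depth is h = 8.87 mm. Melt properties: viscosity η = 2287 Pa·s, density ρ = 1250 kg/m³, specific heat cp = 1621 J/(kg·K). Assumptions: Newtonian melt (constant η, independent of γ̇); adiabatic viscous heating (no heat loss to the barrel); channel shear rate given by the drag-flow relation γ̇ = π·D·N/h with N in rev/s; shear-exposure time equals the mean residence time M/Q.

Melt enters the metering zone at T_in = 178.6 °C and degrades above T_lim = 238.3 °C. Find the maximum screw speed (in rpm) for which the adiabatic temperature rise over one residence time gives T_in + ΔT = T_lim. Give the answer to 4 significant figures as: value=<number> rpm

Throughput in SI: Q_s = 110.6 kg/h ÷ 3600 s/h = 0.0307222 kg/s
t_res = M / Q_s = 1.18 / 0.0307222 = 38.4087 s
Geometry in SI: D = 138.1 mm → 0.1381 m, h = 8.87 mm → 0.00887 m
Allowable rise: ΔT_a = T_lim − T_in = 238.3 − 178.6 = 59.7 K
γ̇_max² = ΔT_a·ρ·cp/(η·t_res) = 59.7·1250·1621/(2287·38.4087) = 1377.12 s⁻²
γ̇_max = sqrt(1377.12) = 37.1096 s⁻¹
N_max = γ̇_max h / (πD) = 37.1096·0.00887/(π·0.1381) = 0.758693 rev/s → ×60 = 45.5216 rpm

value=45.52 rpm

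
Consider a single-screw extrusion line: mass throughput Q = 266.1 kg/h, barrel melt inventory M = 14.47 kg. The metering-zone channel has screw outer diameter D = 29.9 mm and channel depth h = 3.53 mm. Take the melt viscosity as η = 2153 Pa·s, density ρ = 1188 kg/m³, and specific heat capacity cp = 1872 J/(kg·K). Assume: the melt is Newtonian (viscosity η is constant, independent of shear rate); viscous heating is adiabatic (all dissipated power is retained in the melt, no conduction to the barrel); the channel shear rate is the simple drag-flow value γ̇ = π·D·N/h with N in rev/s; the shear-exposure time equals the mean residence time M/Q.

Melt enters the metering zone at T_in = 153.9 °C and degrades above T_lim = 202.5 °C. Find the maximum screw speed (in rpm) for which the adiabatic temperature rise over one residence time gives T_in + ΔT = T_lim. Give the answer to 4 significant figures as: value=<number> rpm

Q_s = Q / 3600 = 266.1 / 3600 = 0.0739167 kg/s
Mean residence time: t_res = M/Q_s = 14.47 kg / 0.0739167 kg/s = 195.761 s
Geometry in SI: D = 29.9 mm → 0.0299 m, h = 3.53 mm → 0.00353 m
ΔT_a = T_lim − T_in = 202.5 °C − 153.9 °C = 48.6 K
Invert ΔT = ηγ̇²t_res/(ρcp) for γ̇: γ̇_max² = ΔT_a ρ cp / (η t_res) = 48.6·1188·1872 / (2153·195.761) = 256.442 s⁻²
Take the square root: γ̇_max = √(256.442) = 16.0138 s⁻¹
N_max = γ̇_max h / (πD) = 16.0138·0.00353/(π·0.0299) = 0.601794 rev/s → ×60 = 36.1076 rpm

value=36.11 rpm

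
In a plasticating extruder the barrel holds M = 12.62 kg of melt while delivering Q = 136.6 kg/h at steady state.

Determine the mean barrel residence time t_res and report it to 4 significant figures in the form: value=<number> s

value=332.6 s

Q_s = Q / 3600 = 136.6 / 3600 = 0.0379444 kg/s
Mean residence time: t_res = M/Q_s = 12.62 kg / 0.0379444 kg/s = 332.592 s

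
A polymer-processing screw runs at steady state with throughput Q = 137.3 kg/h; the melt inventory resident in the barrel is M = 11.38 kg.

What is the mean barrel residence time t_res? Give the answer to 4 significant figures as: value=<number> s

value=298.4 s

Q_s = Q / 3600 = 137.3 / 3600 = 0.0381389 kg/s
t_res = M / Q_s = 11.38 / 0.0381389 = 298.383 s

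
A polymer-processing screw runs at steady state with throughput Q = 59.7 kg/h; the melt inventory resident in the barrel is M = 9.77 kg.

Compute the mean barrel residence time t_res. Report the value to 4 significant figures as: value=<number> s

Convert throughput: Q = 59.7 kg/h = 59.7/3600 = 0.0165833 kg/s
t_res = M / Q_s = 9.77 / 0.0165833 = 589.146 s

value=589.1 s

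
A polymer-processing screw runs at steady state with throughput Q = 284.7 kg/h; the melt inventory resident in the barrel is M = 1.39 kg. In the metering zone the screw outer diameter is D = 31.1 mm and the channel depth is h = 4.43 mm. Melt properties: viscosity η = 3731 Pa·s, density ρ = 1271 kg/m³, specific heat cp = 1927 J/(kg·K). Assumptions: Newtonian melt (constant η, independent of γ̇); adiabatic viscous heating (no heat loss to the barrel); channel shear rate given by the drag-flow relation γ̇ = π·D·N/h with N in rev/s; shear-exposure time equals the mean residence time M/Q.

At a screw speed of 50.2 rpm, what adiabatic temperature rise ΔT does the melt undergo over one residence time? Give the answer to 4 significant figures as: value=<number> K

value=9.117 K

Throughput in SI: Q_s = 284.7 kg/h ÷ 3600 s/h = 0.0790833 kg/s
t_res = M / Q_s = 1.39 ÷ 0.0790833 = 17.5764 s
D = 31.1 mm = 0.0311 m;  h = 4.43 mm = 0.00443 m;  N = 50.2 rpm / 60 = 0.836667 rev/s
Shear rate: γ̇ = πDN/h = π·0.0311·0.836667/0.00443 = 18.4527 s⁻¹
ΔT = η·γ̇²·t_res / (ρ·cp) = 3731 · (18.4527)² · 17.5764 / (1271 · 1927) = 9.11687 K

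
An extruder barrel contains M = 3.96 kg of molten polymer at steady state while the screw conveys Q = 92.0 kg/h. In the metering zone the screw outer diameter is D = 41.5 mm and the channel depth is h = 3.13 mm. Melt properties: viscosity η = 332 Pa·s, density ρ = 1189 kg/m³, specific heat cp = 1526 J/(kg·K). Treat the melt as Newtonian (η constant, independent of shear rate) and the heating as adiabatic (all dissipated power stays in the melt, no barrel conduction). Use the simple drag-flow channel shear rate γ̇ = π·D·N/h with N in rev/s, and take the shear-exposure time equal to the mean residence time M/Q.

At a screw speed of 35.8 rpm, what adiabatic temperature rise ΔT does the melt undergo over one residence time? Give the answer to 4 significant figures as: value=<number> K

Q_s = Q / 3600 = 92.0 / 3600 = 0.0255556 kg/s
t_res = M / Q_s = 3.96 / 0.0255556 = 154.957 s
Geometry in metres: D = 41.5 mm → 0.0415 m, h = 3.13 mm → 0.00313 m; screw speed N = 35.8 rpm = 0.596667 rev/s
γ̇ = π D N / h = (π)(0.0415)(0.596667) / 0.00313 = 24.8534 s⁻¹
ΔT = η·γ̇²·t_res/(ρ·cp) = [332 × 24.8534² × 154.957] / [1189 × 1526] = 17.5139 K

value=17.51 K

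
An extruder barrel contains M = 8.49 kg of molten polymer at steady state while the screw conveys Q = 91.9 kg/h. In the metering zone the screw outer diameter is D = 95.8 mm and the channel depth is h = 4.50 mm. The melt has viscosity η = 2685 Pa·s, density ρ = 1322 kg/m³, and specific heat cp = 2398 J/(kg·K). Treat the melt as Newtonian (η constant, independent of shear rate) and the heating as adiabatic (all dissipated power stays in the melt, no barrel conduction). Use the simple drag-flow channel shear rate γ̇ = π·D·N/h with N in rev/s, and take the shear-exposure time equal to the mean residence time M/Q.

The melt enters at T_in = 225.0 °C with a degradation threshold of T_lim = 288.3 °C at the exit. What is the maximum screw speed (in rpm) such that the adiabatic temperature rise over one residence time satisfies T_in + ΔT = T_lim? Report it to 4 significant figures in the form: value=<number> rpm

Q_s = Q / 3600 = 91.9 / 3600 = 0.0255278 kg/s
Mean residence time: t_res = M/Q_s = 8.49 kg / 0.0255278 kg/s = 332.579 s
Geometry in SI: D = 95.8 mm → 0.0958 m, h = 4.50 mm → 0.0045 m
Allowable rise: ΔT_a = T_lim − T_in = 288.3 − 225.0 = 63.3 K
γ̇_max² = ΔT_a·ρ·cp/(η·t_res) = 63.3·1322·2398/(2685·332.579) = 224.722 s⁻²
γ̇_max = √224.722 = 14.9907 s⁻¹
N_max = γ̇_max·h / (π·D) = 14.9907 · 0.0045 / (π · 0.0958) = 0.22414 rev/s = 13.4484 rpm

value=13.45 rpm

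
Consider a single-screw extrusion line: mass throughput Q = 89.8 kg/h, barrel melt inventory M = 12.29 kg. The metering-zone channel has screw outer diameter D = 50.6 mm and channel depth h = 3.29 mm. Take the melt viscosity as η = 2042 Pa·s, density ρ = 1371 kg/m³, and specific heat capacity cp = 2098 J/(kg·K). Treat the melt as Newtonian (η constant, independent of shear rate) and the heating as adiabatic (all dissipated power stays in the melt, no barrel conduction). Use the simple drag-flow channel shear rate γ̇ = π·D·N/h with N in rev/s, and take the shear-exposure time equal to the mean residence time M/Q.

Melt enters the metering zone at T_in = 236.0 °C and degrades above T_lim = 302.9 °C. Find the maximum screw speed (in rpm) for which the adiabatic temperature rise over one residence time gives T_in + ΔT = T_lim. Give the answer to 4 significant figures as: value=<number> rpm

value=17.17 rpm

Convert throughput: Q = 89.8 kg/h = 89.8/3600 = 0.0249444 kg/s
t_res = M / Q_s = 12.29 / 0.0249444 = 492.695 s
Geometry in SI: D = 50.6 mm → 0.0506 m, h = 3.29 mm → 0.00329 m
Allowable rise: ΔT_a = T_lim − T_in = 302.9 − 236.0 = 66.9 K
Invert ΔT = ηγ̇²t_res/(ρcp) for γ̇: γ̇_max² = ΔT_a ρ cp / (η t_res) = 66.9·1371·2098 / (2042·492.695) = 191.265 s⁻²
Take the square root: γ̇_max = √(191.265) = 13.8299 s⁻¹
N_max = γ̇_max h / (πD) = 13.8299·0.00329/(π·0.0506) = 0.286229 rev/s → ×60 = 17.1737 rpm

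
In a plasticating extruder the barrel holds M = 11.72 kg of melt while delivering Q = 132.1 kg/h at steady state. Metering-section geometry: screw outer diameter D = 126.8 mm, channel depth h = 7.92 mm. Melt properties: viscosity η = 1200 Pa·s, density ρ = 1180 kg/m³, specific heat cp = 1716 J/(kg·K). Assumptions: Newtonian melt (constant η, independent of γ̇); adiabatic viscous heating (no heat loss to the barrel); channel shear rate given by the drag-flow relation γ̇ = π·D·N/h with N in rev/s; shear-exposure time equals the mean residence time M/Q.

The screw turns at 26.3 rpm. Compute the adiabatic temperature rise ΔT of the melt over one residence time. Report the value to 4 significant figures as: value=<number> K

Convert throughput: Q = 132.1 kg/h = 132.1/3600 = 0.0366944 kg/s
Mean residence time: t_res = M/Q_s = 11.72 kg / 0.0366944 kg/s = 319.394 s
Convert to SI: D = 0.1268 m, h = 0.00792 m, N = 26.3/60 = 0.438333 rev/s
γ̇ = π·D·N / h = π · 0.1268 · 0.438333 / 0.00792 = 22.0469 s⁻¹
Adiabatic rise: ΔT = η γ̇² t_res / (ρ cp) = 1200·(22.0469)²·319.394 / (1180·1716) = 92.0039 K

value=92.00 K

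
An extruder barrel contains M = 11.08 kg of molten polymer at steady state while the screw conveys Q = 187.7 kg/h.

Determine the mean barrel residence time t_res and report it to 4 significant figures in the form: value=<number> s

Throughput in SI: Q_s = 187.7 kg/h ÷ 3600 s/h = 0.0521389 kg/s
t_res = M / Q_s = 11.08 / 0.0521389 = 212.509 s

value=212.5 s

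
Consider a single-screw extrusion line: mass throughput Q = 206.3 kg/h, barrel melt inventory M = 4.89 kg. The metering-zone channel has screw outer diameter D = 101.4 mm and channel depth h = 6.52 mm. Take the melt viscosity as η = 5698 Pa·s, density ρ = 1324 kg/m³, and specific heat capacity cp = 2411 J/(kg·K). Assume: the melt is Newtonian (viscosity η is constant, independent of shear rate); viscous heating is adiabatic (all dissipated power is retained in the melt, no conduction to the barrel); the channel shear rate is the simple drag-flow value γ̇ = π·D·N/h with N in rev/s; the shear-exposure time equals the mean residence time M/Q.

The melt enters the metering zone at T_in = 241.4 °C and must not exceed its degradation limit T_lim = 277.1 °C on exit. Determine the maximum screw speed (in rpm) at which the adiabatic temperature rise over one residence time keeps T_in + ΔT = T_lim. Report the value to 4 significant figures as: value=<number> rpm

Q_s = Q / 3600 = 206.3 / 3600 = 0.0573056 kg/s
t_res = M / Q_s = 4.89 ÷ 0.0573056 = 85.332 s
D = 101.4 mm = 0.1014 m;  h = 6.52 mm = 0.00652 m
ΔT_a = T_lim − T_in = 277.1 °C − 241.4 °C = 35.7 K
Invert ΔT = ηγ̇²t_res/(ρcp) for γ̇: γ̇_max² = ΔT_a ρ cp / (η t_res) = 35.7·1324·2411 / (5698·85.332) = 234.379 s⁻²
γ̇_max = √234.379 = 15.3094 s⁻¹
N_max = γ̇_max·h / (π·D) = 15.3094 · 0.00652 / (π · 0.1014) = 0.313342 rev/s = 18.8005 rpm

value=18.80 rpm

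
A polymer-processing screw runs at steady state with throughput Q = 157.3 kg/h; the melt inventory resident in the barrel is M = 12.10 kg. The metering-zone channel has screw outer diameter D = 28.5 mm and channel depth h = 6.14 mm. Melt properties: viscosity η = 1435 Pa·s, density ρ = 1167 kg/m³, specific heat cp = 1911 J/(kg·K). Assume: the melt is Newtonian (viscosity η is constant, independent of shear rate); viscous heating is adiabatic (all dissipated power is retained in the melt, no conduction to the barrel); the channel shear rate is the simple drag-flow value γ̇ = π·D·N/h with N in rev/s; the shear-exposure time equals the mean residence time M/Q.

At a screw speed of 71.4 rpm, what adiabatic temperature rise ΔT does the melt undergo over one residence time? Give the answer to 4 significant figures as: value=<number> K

Q_s = Q / 3600 = 157.3 / 3600 = 0.0436944 kg/s
t_res = M / Q_s = 12.10 / 0.0436944 = 276.923 s
Convert to SI: D = 0.0285 m, h = 0.00614 m, N = 71.4/60 = 1.19 rev/s
γ̇ = π D N / h = (π)(0.0285)(1.19) / 0.00614 = 17.353 s⁻¹
ΔT = η·γ̇²·t_res / (ρ·cp) = 1435 · (17.353)² · 276.923 / (1167 · 1911) = 53.657 K

value=53.66 K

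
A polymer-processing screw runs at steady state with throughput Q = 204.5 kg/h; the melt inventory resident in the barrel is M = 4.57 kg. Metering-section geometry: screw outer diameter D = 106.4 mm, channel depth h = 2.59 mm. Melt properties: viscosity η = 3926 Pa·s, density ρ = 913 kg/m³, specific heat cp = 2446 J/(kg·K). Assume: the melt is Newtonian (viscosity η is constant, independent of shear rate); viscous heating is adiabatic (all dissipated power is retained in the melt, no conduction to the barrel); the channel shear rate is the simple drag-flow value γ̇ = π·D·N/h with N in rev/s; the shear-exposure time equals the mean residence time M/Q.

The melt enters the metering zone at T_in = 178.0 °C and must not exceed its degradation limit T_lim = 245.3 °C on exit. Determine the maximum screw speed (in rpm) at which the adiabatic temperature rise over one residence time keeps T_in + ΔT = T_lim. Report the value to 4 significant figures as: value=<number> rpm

value=10.14 rpm

Q_s = Q / 3600 = 204.5 / 3600 = 0.0568056 kg/s
t_res = M / Q_s = 4.57 ÷ 0.0568056 = 80.4499 s
D = 106.4 mm = 0.1064 m;  h = 2.59 mm = 0.00259 m
ΔT_a = T_lim − T_in = 245.3 − 178.0 = 67.3 K
γ̇_max² = ΔT_a·ρ·cp / (η·t_res) = [67.3 × 913 × 2446] / [3926 × 80.4499] = 475.846 s⁻²
Take the square root: γ̇_max = √(475.846) = 21.8139 s⁻¹
N_max = γ̇_max·h / (π·D) = 21.8139 · 0.00259 / (π · 0.1064) = 0.169021 rev/s = 10.1413 rpm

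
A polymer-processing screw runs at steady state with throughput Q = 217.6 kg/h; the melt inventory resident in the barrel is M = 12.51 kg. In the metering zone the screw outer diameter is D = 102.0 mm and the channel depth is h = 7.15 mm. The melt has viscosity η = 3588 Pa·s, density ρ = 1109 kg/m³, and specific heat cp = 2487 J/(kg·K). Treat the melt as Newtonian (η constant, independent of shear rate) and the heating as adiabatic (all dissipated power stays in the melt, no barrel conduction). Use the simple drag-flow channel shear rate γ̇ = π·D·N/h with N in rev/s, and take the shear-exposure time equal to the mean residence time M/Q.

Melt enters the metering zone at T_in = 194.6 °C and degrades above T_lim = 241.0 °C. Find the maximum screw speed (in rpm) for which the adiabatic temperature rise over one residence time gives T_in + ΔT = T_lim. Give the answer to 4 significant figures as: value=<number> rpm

value=17.57 rpm

Q_s = Q / 3600 = 217.6 / 3600 = 0.0604444 kg/s
Mean residence time: t_res = M/Q_s = 12.51 kg / 0.0604444 kg/s = 206.967 s
Convert to metres: D = 0.102 m, h = 0.00715 m
ΔT_a = T_lim − T_in = 241.0 °C − 194.6 °C = 46.4 K
γ̇_max² = ΔT_a·ρ·cp / (η·t_res) = [46.4 × 1109 × 2487] / [3588 × 206.967] = 172.334 s⁻²
γ̇_max = sqrt(172.334) = 13.1276 s⁻¹
N_max = γ̇_max h / (πD) = 13.1276·0.00715/(π·0.102) = 0.292915 rev/s → ×60 = 17.5749 rpm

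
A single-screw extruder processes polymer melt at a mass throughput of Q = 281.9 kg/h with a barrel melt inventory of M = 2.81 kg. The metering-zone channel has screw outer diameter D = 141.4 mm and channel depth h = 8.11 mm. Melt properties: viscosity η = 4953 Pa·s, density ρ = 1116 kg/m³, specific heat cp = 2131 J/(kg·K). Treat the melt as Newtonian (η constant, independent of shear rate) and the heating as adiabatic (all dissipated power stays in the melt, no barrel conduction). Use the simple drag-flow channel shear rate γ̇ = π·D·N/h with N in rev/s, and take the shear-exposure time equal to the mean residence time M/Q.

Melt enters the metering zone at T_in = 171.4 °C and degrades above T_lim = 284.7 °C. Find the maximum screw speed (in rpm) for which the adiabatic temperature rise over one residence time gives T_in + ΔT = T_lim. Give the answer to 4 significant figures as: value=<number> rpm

Q_s = Q / 3600 = 281.9 / 3600 = 0.0783056 kg/s
Mean residence time: t_res = M/Q_s = 2.81 kg / 0.0783056 kg/s = 35.8851 s
Convert to metres: D = 0.1414 m, h = 0.00811 m
Allowable rise: ΔT_a = T_lim − T_in = 284.7 − 171.4 = 113.3 K
γ̇_max² = ΔT_a·ρ·cp / (η·t_res) = [113.3 × 1116 × 2131] / [4953 × 35.8851] = 1515.99 s⁻²
γ̇_max = sqrt(1515.99) = 38.9357 s⁻¹
N_max = γ̇_max·h / (π·D) = 38.9357 · 0.00811 / (π · 0.1414) = 0.710836 rev/s = 42.6502 rpm

value=42.65 rpm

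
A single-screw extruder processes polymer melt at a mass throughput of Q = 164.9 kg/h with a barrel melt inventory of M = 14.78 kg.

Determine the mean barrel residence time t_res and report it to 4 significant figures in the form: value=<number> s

Throughput in SI: Q_s = 164.9 kg/h ÷ 3600 s/h = 0.0458056 kg/s
t_res = M / Q_s = 14.78 / 0.0458056 = 322.668 s

value=322.7 s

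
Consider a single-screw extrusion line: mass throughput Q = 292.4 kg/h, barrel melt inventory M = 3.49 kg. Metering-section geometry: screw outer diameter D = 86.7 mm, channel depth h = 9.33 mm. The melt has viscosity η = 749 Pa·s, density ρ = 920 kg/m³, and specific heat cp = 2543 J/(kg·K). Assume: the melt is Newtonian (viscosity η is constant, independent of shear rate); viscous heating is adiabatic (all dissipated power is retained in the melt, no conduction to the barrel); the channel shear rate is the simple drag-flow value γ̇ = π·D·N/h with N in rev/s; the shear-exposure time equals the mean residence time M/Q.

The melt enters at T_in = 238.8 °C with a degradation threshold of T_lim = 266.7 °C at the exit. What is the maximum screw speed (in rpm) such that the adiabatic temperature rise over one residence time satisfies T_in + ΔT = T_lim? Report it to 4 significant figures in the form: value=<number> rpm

Convert throughput: Q = 292.4 kg/h = 292.4/3600 = 0.0812222 kg/s
t_res = M / Q_s = 3.49 / 0.0812222 = 42.9685 s
Geometry in SI: D = 86.7 mm → 0.0867 m, h = 9.33 mm → 0.00933 m
ΔT_a = T_lim − T_in = 266.7 − 238.8 = 27.9 K
γ̇_max² = ΔT_a·ρ·cp/(η·t_res) = 27.9·920·2543/(749·42.9685) = 2028.18 s⁻²
γ̇_max = √2028.18 = 45.0353 s⁻¹
N_max = γ̇_max·h / (π·D) = 45.0353 · 0.00933 / (π · 0.0867) = 1.54264 rev/s = 92.5586 rpm

value=92.56 rpm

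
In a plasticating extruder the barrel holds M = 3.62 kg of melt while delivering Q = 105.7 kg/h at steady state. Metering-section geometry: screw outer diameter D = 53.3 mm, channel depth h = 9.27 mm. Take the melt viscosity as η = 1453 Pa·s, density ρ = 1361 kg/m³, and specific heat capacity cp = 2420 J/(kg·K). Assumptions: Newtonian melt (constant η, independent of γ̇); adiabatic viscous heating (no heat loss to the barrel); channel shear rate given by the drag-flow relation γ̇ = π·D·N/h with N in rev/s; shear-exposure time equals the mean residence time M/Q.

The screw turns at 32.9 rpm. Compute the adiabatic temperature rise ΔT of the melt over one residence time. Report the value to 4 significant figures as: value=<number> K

Convert throughput: Q = 105.7 kg/h = 105.7/3600 = 0.0293611 kg/s
t_res = M / Q_s = 3.62 / 0.0293611 = 123.292 s
Geometry in metres: D = 53.3 mm → 0.0533 m, h = 9.27 mm → 0.00927 m; screw speed N = 32.9 rpm = 0.548333 rev/s
γ̇ = π·D·N / h = π · 0.0533 · 0.548333 / 0.00927 = 9.90472 s⁻¹
Adiabatic rise: ΔT = η γ̇² t_res / (ρ cp) = 1453·(9.90472)²·123.292 / (1361·2420) = 5.33596 K

value=5.336 K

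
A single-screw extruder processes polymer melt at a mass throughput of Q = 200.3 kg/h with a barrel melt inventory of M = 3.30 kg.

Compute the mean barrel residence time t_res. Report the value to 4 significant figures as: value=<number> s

Q_s = Q / 3600 = 200.3 / 3600 = 0.0556389 kg/s
t_res = M / Q_s = 3.30 ÷ 0.0556389 = 59.311 s

value=59.31 s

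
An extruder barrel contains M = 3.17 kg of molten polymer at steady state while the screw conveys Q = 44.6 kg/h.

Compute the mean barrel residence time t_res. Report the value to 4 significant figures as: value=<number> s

value=255.9 s

Throughput in SI: Q_s = 44.6 kg/h ÷ 3600 s/h = 0.0123889 kg/s
Mean residence time: t_res = M/Q_s = 3.17 kg / 0.0123889 kg/s = 255.874 s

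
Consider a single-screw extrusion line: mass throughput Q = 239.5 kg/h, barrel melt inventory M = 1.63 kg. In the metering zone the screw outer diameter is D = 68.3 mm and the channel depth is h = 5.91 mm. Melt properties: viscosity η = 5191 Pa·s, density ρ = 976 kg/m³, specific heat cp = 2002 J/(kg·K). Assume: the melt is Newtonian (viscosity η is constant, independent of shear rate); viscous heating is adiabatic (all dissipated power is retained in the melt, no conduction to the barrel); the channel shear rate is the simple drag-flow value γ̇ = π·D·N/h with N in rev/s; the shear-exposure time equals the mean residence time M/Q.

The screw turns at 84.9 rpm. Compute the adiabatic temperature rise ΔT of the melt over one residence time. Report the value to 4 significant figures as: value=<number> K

Convert throughput: Q = 239.5 kg/h = 239.5/3600 = 0.0665278 kg/s
t_res = M / Q_s = 1.63 ÷ 0.0665278 = 24.501 s
Convert to SI: D = 0.0683 m, h = 0.00591 m, N = 84.9/60 = 1.415 rev/s
γ̇ = π·D·N / h = π · 0.0683 · 1.415 / 0.00591 = 51.3735 s⁻¹
Adiabatic rise: ΔT = η γ̇² t_res / (ρ cp) = 5191·(51.3735)²·24.501 / (976·2002) = 171.791 K

value=171.8 K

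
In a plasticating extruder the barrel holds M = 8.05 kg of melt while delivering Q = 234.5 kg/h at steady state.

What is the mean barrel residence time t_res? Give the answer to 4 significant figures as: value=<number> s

Convert throughput: Q = 234.5 kg/h = 234.5/3600 = 0.0651389 kg/s
t_res = M / Q_s = 8.05 ÷ 0.0651389 = 123.582 s

value=123.6 s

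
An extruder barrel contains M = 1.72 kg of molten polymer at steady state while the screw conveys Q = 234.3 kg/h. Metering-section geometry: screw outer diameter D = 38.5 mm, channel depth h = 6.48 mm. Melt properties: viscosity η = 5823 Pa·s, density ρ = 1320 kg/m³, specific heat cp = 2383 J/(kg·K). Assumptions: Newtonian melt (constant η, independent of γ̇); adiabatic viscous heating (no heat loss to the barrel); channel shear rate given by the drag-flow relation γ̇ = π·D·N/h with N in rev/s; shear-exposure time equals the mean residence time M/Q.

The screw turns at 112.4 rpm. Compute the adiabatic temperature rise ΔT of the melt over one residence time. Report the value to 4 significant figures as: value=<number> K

Throughput in SI: Q_s = 234.3 kg/h ÷ 3600 s/h = 0.0650833 kg/s
t_res = M / Q_s = 1.72 / 0.0650833 = 26.4277 s
D = 38.5 mm = 0.0385 m;  h = 6.48 mm = 0.00648 m;  N = 112.4 rpm / 60 = 1.87333 rev/s
γ̇ = π D N / h = (π)(0.0385)(1.87333) / 0.00648 = 34.9664 s⁻¹
Adiabatic rise: ΔT = η γ̇² t_res / (ρ cp) = 5823·(34.9664)²·26.4277 / (1320·2383) = 59.8148 K

value=59.81 K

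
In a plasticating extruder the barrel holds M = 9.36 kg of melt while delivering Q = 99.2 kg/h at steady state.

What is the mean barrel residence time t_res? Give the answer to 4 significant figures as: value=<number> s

value=339.7 s

Throughput in SI: Q_s = 99.2 kg/h ÷ 3600 s/h = 0.0275556 kg/s
t_res = M / Q_s = 9.36 / 0.0275556 = 339.677 s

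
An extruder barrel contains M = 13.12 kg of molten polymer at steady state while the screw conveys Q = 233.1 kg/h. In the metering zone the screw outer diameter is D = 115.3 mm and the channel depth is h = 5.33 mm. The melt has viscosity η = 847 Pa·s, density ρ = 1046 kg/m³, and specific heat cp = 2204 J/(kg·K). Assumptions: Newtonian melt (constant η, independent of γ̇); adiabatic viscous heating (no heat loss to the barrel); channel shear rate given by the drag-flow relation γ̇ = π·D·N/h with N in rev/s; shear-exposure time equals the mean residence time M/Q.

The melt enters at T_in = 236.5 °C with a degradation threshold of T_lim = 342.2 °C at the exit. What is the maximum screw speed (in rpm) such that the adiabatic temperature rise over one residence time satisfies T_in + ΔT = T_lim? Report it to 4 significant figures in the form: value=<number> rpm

Throughput in SI: Q_s = 233.1 kg/h ÷ 3600 s/h = 0.06475 kg/s
Mean residence time: t_res = M/Q_s = 13.12 kg / 0.06475 kg/s = 202.625 s
Geometry in SI: D = 115.3 mm → 0.1153 m, h = 5.33 mm → 0.00533 m
Allowable rise: ΔT_a = T_lim − T_in = 342.2 − 236.5 = 105.7 K
Invert ΔT = ηγ̇²t_res/(ρcp) for γ̇: γ̇_max² = ΔT_a ρ cp / (η t_res) = 105.7·1046·2204 / (847·202.625) = 1419.84 s⁻²
γ̇_max = √1419.84 = 37.6808 s⁻¹
N_max = γ̇_max h / (πD) = 37.6808·0.00533/(π·0.1153) = 0.554458 rev/s → ×60 = 33.2675 rpm

value=33.27 rpm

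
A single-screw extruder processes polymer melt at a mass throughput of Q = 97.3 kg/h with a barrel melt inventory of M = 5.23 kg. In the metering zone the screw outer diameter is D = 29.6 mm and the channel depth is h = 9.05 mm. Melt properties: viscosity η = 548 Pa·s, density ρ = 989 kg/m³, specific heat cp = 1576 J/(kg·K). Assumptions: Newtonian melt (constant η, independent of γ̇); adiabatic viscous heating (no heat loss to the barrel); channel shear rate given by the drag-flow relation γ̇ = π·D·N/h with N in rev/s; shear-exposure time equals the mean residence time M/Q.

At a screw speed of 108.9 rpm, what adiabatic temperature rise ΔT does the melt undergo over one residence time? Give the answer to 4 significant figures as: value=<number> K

value=23.66 K

Convert throughput: Q = 97.3 kg/h = 97.3/3600 = 0.0270278 kg/s
Mean residence time: t_res = M/Q_s = 5.23 kg / 0.0270278 kg/s = 193.505 s
D = 29.6 mm = 0.0296 m;  h = 9.05 mm = 0.00905 m;  N = 108.9 rpm / 60 = 1.815 rev/s
Shear rate: γ̇ = πDN/h = π·0.0296·1.815/0.00905 = 18.6496 s⁻¹
Adiabatic rise: ΔT = η γ̇² t_res / (ρ cp) = 548·(18.6496)²·193.505 / (989·1576) = 23.6624 K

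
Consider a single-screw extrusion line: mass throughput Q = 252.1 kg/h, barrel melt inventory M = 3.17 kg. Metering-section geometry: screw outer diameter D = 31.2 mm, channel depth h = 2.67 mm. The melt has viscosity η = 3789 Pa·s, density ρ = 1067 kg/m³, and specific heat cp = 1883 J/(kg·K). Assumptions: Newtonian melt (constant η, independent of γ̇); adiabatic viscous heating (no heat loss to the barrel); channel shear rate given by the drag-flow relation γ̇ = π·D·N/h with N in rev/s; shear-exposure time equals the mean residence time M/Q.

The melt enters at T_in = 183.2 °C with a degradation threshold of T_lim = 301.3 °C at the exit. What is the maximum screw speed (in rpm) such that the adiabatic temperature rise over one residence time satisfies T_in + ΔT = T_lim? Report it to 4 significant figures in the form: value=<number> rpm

Q_s = Q / 3600 = 252.1 / 3600 = 0.0700278 kg/s
t_res = M / Q_s = 3.17 / 0.0700278 = 45.2678 s
D = 31.2 mm = 0.0312 m;  h = 2.67 mm = 0.00267 m
Allowable rise: ΔT_a = T_lim − T_in = 301.3 − 183.2 = 118.1 K
Invert ΔT = ηγ̇²t_res/(ρcp) for γ̇: γ̇_max² = ΔT_a ρ cp / (η t_res) = 118.1·1067·1883 / (3789·45.2678) = 1383.41 s⁻²
γ̇_max = sqrt(1383.41) = 37.1942 s⁻¹
Solve γ̇ = πDN/h for N: N_max = γ̇_max·h/(π·D) = 37.1942 × 0.00267 / (π × 0.0312) = 1.01317 rev/s = 60.7902 rpm

value=60.79 rpm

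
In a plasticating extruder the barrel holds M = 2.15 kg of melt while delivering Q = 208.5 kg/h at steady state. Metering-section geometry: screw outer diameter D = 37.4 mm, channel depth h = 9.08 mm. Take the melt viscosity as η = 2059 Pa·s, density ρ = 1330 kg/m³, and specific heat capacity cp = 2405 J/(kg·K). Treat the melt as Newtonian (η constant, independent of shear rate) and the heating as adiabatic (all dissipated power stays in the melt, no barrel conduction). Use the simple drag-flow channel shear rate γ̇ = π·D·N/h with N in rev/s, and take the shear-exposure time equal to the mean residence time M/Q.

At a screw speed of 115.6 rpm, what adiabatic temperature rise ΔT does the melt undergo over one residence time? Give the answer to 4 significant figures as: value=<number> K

Q_s = Q / 3600 = 208.5 / 3600 = 0.0579167 kg/s
t_res = M / Q_s = 2.15 ÷ 0.0579167 = 37.1223 s
D = 37.4 mm = 0.0374 m;  h = 9.08 mm = 0.00908 m;  N = 115.6 rpm / 60 = 1.92667 rev/s
γ̇ = π·D·N / h = π · 0.0374 · 1.92667 / 0.00908 = 24.9311 s⁻¹
ΔT = η·γ̇²·t_res/(ρ·cp) = [2059 × 24.9311² × 37.1223] / [1330 × 2405] = 14.8528 K

value=14.85 K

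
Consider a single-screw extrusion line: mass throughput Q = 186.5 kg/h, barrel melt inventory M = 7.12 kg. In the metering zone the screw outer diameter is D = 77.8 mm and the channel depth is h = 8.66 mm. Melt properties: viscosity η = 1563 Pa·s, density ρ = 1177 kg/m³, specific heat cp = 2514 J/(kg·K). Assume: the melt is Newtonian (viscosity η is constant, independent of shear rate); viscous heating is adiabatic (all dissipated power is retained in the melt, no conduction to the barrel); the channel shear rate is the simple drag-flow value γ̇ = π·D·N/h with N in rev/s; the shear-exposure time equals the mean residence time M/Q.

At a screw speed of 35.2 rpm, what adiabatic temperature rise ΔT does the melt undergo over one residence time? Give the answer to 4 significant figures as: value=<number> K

value=19.90 K

Convert throughput: Q = 186.5 kg/h = 186.5/3600 = 0.0518056 kg/s
t_res = M / Q_s = 7.12 ÷ 0.0518056 = 137.437 s
Convert to SI: D = 0.0778 m, h = 0.00866 m, N = 35.2/60 = 0.586667 rev/s
γ̇ = π D N / h = (π)(0.0778)(0.586667) / 0.00866 = 16.5578 s⁻¹
ΔT = η·γ̇²·t_res/(ρ·cp) = [1563 × 16.5578² × 137.437] / [1177 × 2514] = 19.9034 K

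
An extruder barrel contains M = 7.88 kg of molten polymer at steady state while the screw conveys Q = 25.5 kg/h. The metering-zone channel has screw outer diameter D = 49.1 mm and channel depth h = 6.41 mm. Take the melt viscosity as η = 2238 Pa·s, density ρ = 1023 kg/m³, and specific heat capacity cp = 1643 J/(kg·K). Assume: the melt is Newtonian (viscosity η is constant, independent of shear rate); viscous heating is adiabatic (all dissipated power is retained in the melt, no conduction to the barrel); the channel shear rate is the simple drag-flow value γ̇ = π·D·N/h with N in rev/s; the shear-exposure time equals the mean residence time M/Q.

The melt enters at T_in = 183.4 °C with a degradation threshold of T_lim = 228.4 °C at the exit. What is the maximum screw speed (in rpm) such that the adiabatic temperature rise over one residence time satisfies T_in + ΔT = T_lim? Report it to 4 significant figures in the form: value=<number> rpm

Convert throughput: Q = 25.5 kg/h = 25.5/3600 = 0.00708333 kg/s
Mean residence time: t_res = M/Q_s = 7.88 kg / 0.00708333 kg/s = 1112.47 s
Convert to metres: D = 0.0491 m, h = 0.00641 m
Allowable rise: ΔT_a = T_lim − T_in = 228.4 − 183.4 = 45 K
Invert ΔT = ηγ̇²t_res/(ρcp) for γ̇: γ̇_max² = ΔT_a ρ cp / (η t_res) = 45·1023·1643 / (2238·1112.47) = 30.3793 s⁻²
γ̇_max = sqrt(30.3793) = 5.51174 s⁻¹
N_max = γ̇_max h / (πD) = 5.51174·0.00641/(π·0.0491) = 0.229042 rev/s → ×60 = 13.7425 rpm

value=13.74 rpm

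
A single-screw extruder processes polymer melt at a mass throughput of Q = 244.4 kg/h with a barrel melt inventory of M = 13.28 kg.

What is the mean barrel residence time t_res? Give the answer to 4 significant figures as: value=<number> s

value=195.6 s

Q_s = Q / 3600 = 244.4 / 3600 = 0.0678889 kg/s
Mean residence time: t_res = M/Q_s = 13.28 kg / 0.0678889 kg/s = 195.614 s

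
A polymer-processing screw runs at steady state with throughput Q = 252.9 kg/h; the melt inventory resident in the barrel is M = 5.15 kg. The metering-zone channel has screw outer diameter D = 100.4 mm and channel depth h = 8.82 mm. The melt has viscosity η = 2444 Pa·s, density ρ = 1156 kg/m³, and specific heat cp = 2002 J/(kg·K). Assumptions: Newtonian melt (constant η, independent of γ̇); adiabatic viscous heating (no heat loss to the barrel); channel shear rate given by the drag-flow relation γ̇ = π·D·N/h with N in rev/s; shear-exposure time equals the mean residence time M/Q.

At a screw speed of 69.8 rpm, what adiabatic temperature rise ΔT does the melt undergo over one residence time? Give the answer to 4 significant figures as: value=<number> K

Convert throughput: Q = 252.9 kg/h = 252.9/3600 = 0.07025 kg/s
t_res = M / Q_s = 5.15 / 0.07025 = 73.3096 s
D = 100.4 mm = 0.1004 m;  h = 8.82 mm = 0.00882 m;  N = 69.8 rpm / 60 = 1.16333 rev/s
Shear rate: γ̇ = πDN/h = π·0.1004·1.16333/0.00882 = 41.6025 s⁻¹
ΔT = η·γ̇²·t_res / (ρ·cp) = 2444 · (41.6025)² · 73.3096 / (1156 · 2002) = 133.992 K

value=134.0 K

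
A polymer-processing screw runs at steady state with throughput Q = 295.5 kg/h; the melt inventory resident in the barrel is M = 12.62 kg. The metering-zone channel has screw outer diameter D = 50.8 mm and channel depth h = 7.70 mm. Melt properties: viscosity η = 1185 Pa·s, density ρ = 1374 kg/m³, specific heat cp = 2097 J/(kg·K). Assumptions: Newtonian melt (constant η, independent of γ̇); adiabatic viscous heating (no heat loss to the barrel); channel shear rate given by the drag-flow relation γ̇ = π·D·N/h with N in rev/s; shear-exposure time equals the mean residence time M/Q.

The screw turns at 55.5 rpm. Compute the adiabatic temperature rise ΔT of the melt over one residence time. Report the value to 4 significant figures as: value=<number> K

value=23.24 K

Convert throughput: Q = 295.5 kg/h = 295.5/3600 = 0.0820833 kg/s
t_res = M / Q_s = 12.62 / 0.0820833 = 153.746 s
D = 50.8 mm = 0.0508 m;  h = 7.70 mm = 0.0077 m;  N = 55.5 rpm / 60 = 0.925 rev/s
γ̇ = π·D·N / h = π · 0.0508 · 0.925 / 0.0077 = 19.1719 s⁻¹
ΔT = η·γ̇²·t_res / (ρ·cp) = 1185 · (19.1719)² · 153.746 / (1374 · 2097) = 23.2416 K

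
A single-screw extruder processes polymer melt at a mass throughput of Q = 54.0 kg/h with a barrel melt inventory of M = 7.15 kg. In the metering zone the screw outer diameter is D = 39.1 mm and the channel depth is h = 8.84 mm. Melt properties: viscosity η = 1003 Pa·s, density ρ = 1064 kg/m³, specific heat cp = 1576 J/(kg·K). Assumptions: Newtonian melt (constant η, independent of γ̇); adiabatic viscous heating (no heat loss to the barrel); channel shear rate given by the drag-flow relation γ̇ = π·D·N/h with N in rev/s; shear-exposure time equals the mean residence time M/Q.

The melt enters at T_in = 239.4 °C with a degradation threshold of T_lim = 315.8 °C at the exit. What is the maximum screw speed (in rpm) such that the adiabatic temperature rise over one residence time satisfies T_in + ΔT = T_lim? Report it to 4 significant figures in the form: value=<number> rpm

Convert throughput: Q = 54.0 kg/h = 54.0/3600 = 0.015 kg/s
Mean residence time: t_res = M/Q_s = 7.15 kg / 0.015 kg/s = 476.667 s
Geometry in SI: D = 39.1 mm → 0.0391 m, h = 8.84 mm → 0.00884 m
ΔT_a = T_lim − T_in = 315.8 °C − 239.4 °C = 76.4 K
γ̇_max² = ΔT_a·ρ·cp / (η·t_res) = [76.4 × 1064 × 1576] / [1003 × 476.667] = 267.963 s⁻²
γ̇_max = sqrt(267.963) = 16.3696 s⁻¹
N_max = γ̇_max h / (πD) = 16.3696·0.00884/(π·0.0391) = 1.17805 rev/s → ×60 = 70.6829 rpm

value=70.68 rpm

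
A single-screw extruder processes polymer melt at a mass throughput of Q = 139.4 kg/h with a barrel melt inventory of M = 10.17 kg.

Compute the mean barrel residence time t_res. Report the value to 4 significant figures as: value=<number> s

value=262.6 s

Throughput in SI: Q_s = 139.4 kg/h ÷ 3600 s/h = 0.0387222 kg/s
Mean residence time: t_res = M/Q_s = 10.17 kg / 0.0387222 kg/s = 262.64 s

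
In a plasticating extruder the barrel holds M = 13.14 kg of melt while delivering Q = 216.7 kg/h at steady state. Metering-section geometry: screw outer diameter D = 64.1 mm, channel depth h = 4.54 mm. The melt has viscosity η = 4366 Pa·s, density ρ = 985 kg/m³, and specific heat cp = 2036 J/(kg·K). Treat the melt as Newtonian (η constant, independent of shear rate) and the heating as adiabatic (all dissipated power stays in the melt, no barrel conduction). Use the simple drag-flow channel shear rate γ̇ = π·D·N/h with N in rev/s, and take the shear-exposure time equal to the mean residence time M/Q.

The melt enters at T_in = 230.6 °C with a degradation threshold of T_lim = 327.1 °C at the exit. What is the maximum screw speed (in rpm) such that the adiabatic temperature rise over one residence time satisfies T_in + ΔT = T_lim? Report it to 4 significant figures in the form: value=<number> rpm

Q_s = Q / 3600 = 216.7 / 3600 = 0.0601944 kg/s
Mean residence time: t_res = M/Q_s = 13.14 kg / 0.0601944 kg/s = 218.293 s
D = 64.1 mm = 0.0641 m;  h = 4.54 mm = 0.00454 m
Allowable rise: ΔT_a = T_lim − T_in = 327.1 − 230.6 = 96.5 K
Invert ΔT = ηγ̇²t_res/(ρcp) for γ̇: γ̇_max² = ΔT_a ρ cp / (η t_res) = 96.5·985·2036 / (4366·218.293) = 203.057 s⁻²
γ̇_max = sqrt(203.057) = 14.2498 s⁻¹
N_max = γ̇_max h / (πD) = 14.2498·0.00454/(π·0.0641) = 0.32126 rev/s → ×60 = 19.2756 rpm

value=19.28 rpm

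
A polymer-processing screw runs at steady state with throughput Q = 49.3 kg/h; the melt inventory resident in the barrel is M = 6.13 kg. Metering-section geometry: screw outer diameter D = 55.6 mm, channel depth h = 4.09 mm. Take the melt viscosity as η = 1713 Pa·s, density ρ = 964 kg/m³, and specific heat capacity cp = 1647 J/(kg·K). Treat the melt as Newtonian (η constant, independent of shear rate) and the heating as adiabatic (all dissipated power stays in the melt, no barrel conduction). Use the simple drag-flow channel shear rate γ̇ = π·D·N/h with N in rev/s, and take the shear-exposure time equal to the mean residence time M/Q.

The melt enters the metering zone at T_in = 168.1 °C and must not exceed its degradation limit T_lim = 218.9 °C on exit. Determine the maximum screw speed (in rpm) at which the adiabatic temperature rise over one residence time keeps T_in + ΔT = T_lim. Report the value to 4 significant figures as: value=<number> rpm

value=14.41 rpm

Throughput in SI: Q_s = 49.3 kg/h ÷ 3600 s/h = 0.0136944 kg/s
t_res = M / Q_s = 6.13 ÷ 0.0136944 = 447.627 s
Geometry in SI: D = 55.6 mm → 0.0556 m, h = 4.09 mm → 0.00409 m
Allowable rise: ΔT_a = T_lim − T_in = 218.9 − 168.1 = 50.8 K
γ̇_max² = ΔT_a·ρ·cp/(η·t_res) = 50.8·964·1647/(1713·447.627) = 105.187 s⁻²
γ̇_max = √105.187 = 10.2561 s⁻¹
N_max = γ̇_max h / (πD) = 10.2561·0.00409/(π·0.0556) = 0.240148 rev/s → ×60 = 14.4089 rpm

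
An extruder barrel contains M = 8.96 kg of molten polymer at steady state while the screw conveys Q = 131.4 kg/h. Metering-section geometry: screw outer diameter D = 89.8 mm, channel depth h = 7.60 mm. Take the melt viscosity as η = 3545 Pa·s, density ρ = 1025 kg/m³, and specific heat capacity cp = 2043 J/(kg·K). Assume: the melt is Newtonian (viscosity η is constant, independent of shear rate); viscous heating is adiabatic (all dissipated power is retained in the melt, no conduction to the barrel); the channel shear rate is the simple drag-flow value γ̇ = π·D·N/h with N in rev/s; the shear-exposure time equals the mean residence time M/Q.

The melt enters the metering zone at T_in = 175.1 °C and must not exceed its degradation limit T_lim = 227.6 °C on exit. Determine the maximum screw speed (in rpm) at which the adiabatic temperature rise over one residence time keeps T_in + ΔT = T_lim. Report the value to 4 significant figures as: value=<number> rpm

Throughput in SI: Q_s = 131.4 kg/h ÷ 3600 s/h = 0.0365 kg/s
Mean residence time: t_res = M/Q_s = 8.96 kg / 0.0365 kg/s = 245.479 s
Geometry in SI: D = 89.8 mm → 0.0898 m, h = 7.60 mm → 0.0076 m
ΔT_a = T_lim − T_in = 227.6 − 175.1 = 52.5 K
γ̇_max² = ΔT_a·ρ·cp/(η·t_res) = 52.5·1025·2043/(3545·245.479) = 126.334 s⁻²
γ̇_max = sqrt(126.334) = 11.2398 s⁻¹
N_max = γ̇_max h / (πD) = 11.2398·0.0076/(π·0.0898) = 0.302794 rev/s → ×60 = 18.1676 rpm

value=18.17 rpm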